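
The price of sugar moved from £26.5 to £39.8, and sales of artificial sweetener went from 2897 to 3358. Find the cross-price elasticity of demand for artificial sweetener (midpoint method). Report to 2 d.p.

ΔQ_x = 3358 − 2897 = 461; ΔP_y = 39.8 − 26.5 = 13.3.
Midpoints: P̄_y = 33.15, Q̄_x = 3127.5.
ε_xy = (ΔQ_x/ΔP_y)(P̄_y/Q̄_x) = (461/13.3)(33.15/3127.5).
ε_xy > 0, so the goods are substitutes.

0.37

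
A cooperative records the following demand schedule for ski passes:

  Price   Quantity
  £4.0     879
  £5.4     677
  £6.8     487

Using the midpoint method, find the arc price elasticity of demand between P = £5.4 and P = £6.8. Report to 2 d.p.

At P = 5.4, Q = 677; at P = 6.8, Q = 487.
ΔQ = -190, ΔP = 1.4. Midpoints: P̄ = 6.10, Q̄ = 582.0.
ε = (ΔQ/ΔP)(P̄/Q̄) = (-190/1.4)(6.10/582.0).

-1.42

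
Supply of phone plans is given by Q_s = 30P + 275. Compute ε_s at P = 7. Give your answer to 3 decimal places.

At P = 7, Q_s = 485.
dQ_s/dP = 30.
ε_s = (dQ_s/dP)(P/Q_s) = (30)(7/485).

0.433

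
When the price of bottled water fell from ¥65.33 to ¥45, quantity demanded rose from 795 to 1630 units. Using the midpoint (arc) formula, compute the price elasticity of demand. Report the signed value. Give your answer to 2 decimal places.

-1.87

ΔQ = 1630 − 795 = 835; ΔP = 45 − 65.33 = -20.33.
Midpoints: P̄ = 55.16, Q̄ = 1212.5.
ε = (ΔQ/ΔP)(P̄/Q̄) = (835/-20.33)(55.16/1212.5).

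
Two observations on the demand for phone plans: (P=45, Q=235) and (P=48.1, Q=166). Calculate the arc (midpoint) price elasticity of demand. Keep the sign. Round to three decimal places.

-5.168

ΔQ = 166 − 235 = -69; ΔP = 48.1 − 45 = 3.1.
Midpoints: P̄ = 46.55, Q̄ = 200.5.
ε = (ΔQ/ΔP)(P̄/Q̄) = (-69/3.1)(46.55/200.5).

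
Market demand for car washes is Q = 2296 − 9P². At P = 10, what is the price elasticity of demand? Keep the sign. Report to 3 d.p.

-1.289

At P = 10, Q = 1396.
dQ/dP = −18P = -180.
ε = (dQ/dP)(P/Q) = (-180)(10/1396).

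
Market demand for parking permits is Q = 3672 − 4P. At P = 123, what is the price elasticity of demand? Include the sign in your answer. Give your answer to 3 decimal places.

At P = 123, Q = 3180.
dQ/dP = −4.
ε = (dQ/dP)(P/Q) = (-4)(123/3180).
|ε| < 1, so demand is inelastic at this price.

-0.155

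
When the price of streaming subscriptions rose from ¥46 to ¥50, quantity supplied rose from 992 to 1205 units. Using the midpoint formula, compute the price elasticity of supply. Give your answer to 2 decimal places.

ΔQ = 1205 − 992 = 213; ΔP = 50 − 46 = 4.
Midpoints: P̄ = 48.00, Q̄ = 1098.5.
ε_s = (ΔQ/ΔP)(P̄/Q̄) = (213/4)(48.00/1098.5).

2.33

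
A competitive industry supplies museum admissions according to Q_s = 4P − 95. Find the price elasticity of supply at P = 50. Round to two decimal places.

1.90

At P = 50, Q_s = 105.
dQ_s/dP = 4.
ε_s = (dQ_s/dP)(P/Q_s) = (4)(50/105).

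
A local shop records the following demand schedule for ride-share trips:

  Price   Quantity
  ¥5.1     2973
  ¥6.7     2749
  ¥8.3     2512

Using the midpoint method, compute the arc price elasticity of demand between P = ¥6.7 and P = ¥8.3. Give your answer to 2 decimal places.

At P = 6.7, Q = 2749; at P = 8.3, Q = 2512.
ΔQ = -237, ΔP = 1.6. Midpoints: P̄ = 7.50, Q̄ = 2630.5.
ε = (ΔQ/ΔP)(P̄/Q̄) = (-237/1.6)(7.50/2630.5).

-0.42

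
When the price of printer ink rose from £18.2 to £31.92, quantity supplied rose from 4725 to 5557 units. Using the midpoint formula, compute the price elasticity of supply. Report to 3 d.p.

ΔQ = 5557 − 4725 = 832; ΔP = 31.92 − 18.2 = 13.72.
Midpoints: P̄ = 25.06, Q̄ = 5141.0.
ε_s = (ΔQ/ΔP)(P̄/Q̄) = (832/13.72)(25.06/5141.0).

0.296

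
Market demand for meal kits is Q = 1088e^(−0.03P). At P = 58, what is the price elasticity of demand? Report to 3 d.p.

At P = 58, Q = 190.966.
dQ/dP = −0.03·1088e^(−0.03P) = −0.03Q = -5.729.
ε = (dQ/dP)(P/Q) = (-5.729)(58/190.966).

-1.740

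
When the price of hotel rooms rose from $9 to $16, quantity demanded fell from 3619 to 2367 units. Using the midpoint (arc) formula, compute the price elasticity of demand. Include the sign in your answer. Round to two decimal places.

ΔQ = 2367 − 3619 = -1252; ΔP = 16 − 9 = 7.
Midpoints: P̄ = 12.50, Q̄ = 2993.0.
ε = (ΔQ/ΔP)(P̄/Q̄) = (-1252/7)(12.50/2993.0).

-0.75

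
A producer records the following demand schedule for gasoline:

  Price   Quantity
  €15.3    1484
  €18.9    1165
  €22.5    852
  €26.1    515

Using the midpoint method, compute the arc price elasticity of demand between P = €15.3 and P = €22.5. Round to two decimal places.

-1.42

At P = 15.3, Q = 1484; at P = 22.5, Q = 852.
ΔQ = -632, ΔP = 7.2. Midpoints: P̄ = 18.90, Q̄ = 1168.0.
ε = (ΔQ/ΔP)(P̄/Q̄) = (-632/7.2)(18.90/1168.0).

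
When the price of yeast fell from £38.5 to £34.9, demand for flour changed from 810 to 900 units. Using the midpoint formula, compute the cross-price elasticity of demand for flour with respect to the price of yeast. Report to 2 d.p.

ΔQ_x = 900 − 810 = 90; ΔP_y = 34.9 − 38.5 = -3.6.
Midpoints: P̄_y = 36.70, Q̄_x = 855.0.
ε_xy = (ΔQ_x/ΔP_y)(P̄_y/Q̄_x) = (90/-3.6)(36.70/855.0).

-1.07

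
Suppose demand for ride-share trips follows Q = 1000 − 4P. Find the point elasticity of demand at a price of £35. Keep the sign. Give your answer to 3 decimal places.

At P = 35, Q = 860.
dQ/dP = −4.
ε = (dQ/dP)(P/Q) = (-4)(35/860).
|ε| < 1, so demand is inelastic at this price.

-0.163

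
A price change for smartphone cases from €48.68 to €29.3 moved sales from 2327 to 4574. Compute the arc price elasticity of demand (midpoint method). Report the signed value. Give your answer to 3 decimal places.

ΔQ = 4574 − 2327 = 2247; ΔP = 29.3 − 48.68 = -19.38.
Midpoints: P̄ = 38.99, Q̄ = 3450.5.
ε = (ΔQ/ΔP)(P̄/Q̄) = (2247/-19.38)(38.99/3450.5).

-1.310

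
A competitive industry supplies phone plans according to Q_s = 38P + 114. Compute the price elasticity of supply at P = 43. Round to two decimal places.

0.93

At P = 43, Q_s = 1748.
dQ_s/dP = 38.
ε_s = (dQ_s/dP)(P/Q_s) = (38)(43/1748).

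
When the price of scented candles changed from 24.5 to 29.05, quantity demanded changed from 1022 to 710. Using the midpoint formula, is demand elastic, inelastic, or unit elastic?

Arc ε ≈ -2.120.
|ε| = 2.12 > 1.

elastic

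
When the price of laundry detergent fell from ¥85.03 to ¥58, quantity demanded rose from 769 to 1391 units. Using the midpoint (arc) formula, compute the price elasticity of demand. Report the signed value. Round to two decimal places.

ΔQ = 1391 − 769 = 622; ΔP = 58 − 85.03 = -27.03.
Midpoints: P̄ = 71.52, Q̄ = 1080.0.
ε = (ΔQ/ΔP)(P̄/Q̄) = (622/-27.03)(71.52/1080.0).

-1.52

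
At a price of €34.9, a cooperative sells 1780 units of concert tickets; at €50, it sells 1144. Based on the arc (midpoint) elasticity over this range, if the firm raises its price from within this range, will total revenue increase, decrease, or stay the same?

decrease

Arc ε = (-636/15.1)(42.45/1462.0) ≈ -1.223.
|ε| = 1.22 > 1, so demand is elastic. A price rise therefore reduces total revenue.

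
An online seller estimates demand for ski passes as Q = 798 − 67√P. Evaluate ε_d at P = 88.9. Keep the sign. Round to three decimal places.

At P = 88.9, Q = 166.278.
dQ/dP = −67/(2√P) = -3.553.
ε = (dQ/dP)(P/Q) = (-3.553)(88.9/166.278).
|ε| > 1, so demand is elastic at this price.

-1.900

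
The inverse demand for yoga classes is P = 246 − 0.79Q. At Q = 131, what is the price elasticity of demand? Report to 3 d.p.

-1.377

At Q = 131, P = 246 − 0.79(131) = 142.51.
dP/dQ = −0.79, so dQ/dP = 1/(−0.79) = -1.266.
ε = (dQ/dP)(P/Q) = (-1.266)(142.51/131).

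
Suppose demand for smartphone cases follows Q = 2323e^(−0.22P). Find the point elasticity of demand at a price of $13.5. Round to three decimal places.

At P = 13.5, Q = 119.178.
dQ/dP = −0.22·2323e^(−0.22P) = −0.22Q = -26.219.
ε = (dQ/dP)(P/Q) = (-26.219)(13.5/119.178).
|ε| > 1, so demand is elastic at this price.

-2.970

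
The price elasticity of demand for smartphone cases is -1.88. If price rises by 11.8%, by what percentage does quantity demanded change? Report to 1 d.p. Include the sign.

%ΔQ ≈ ε × %ΔP = (-1.88)(11.8%) = -22.18%.

-22.2%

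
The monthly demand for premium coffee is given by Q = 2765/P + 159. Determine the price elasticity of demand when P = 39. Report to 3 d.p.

At P = 39, Q = 229.897.
dQ/dP = −2765/P² = -1.818.
ε = (dQ/dP)(P/Q) = (-1.818)(39/229.897).
|ε| < 1, so demand is inelastic at this price.

-0.308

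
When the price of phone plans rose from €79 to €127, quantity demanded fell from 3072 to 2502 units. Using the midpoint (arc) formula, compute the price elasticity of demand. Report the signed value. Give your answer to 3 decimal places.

-0.439

ΔQ = 2502 − 3072 = -570; ΔP = 127 − 79 = 48.
Midpoints: P̄ = 103.00, Q̄ = 2787.0.
ε = (ΔQ/ΔP)(P̄/Q̄) = (-570/48)(103.00/2787.0).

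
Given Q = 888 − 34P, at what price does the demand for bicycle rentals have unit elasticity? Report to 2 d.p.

For linear demand Q = a − bP, ε = −bP/(a − bP). |ε| = 1 when bP = a − bP, i.e. P = a/(2b).
P = 888/(2·34) = 888/68 = 13.0588.

13.06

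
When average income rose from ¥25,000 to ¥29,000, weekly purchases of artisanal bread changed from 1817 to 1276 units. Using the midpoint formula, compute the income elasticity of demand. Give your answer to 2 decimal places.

ΔQ = -541, ΔI = 4000. Midpoints: Ī = 27,000, Q̄ = 1546.5.
ε_I = (ΔQ/ΔI)(Ī/Q̄) = (-541/4000)(27000/1546.5).

-2.36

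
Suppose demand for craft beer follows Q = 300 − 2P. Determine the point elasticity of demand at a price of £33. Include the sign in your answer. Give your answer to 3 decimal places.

-0.282

At P = 33, Q = 234.
dQ/dP = −2.
ε = (dQ/dP)(P/Q) = (-2)(33/234).
|ε| < 1, so demand is inelastic at this price.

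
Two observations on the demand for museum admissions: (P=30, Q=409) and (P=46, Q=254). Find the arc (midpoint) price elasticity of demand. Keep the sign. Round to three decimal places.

ΔQ = 254 − 409 = -155; ΔP = 46 − 30 = 16.
Midpoints: P̄ = 38.00, Q̄ = 331.5.
ε = (ΔQ/ΔP)(P̄/Q̄) = (-155/16)(38.00/331.5).

-1.110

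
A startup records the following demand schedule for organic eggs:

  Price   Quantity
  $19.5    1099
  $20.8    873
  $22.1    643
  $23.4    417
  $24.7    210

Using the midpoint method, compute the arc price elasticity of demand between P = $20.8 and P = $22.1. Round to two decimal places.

-5.01

At P = 20.8, Q = 873; at P = 22.1, Q = 643.
ΔQ = -230, ΔP = 1.3. Midpoints: P̄ = 21.45, Q̄ = 758.0.
ε = (ΔQ/ΔP)(P̄/Q̄) = (-230/1.3)(21.45/758.0).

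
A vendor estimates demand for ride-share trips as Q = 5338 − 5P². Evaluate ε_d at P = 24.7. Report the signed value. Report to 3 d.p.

-2.667

At P = 24.7, Q = 2287.550.
dQ/dP = −10P = -247.
ε = (dQ/dP)(P/Q) = (-247)(24.7/2287.550).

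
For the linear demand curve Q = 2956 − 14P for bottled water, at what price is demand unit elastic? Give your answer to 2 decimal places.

For linear demand Q = a − bP, ε = −bP/(a − bP). |ε| = 1 when bP = a − bP, i.e. P = a/(2b).
P = 2956/(2·14) = 2956/28 = 105.5714.

105.57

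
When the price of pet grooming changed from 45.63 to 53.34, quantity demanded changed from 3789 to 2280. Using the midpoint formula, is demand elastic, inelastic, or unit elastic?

elastic

Arc ε ≈ -3.192.
|ε| = 3.19 > 1.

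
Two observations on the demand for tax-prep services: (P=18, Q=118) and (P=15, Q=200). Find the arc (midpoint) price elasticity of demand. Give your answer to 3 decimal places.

-2.836

ΔQ = 200 − 118 = 82; ΔP = 15 − 18 = -3.
Midpoints: P̄ = 16.50, Q̄ = 159.0.
ε = (ΔQ/ΔP)(P̄/Q̄) = (82/-3)(16.50/159.0).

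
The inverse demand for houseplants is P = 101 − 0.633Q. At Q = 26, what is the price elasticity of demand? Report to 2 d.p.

At Q = 26, P = 101 − 0.633(26) = 84.54.
dP/dQ = −0.633, so dQ/dP = 1/(−0.633) = -1.580.
ε = (dQ/dP)(P/Q) = (-1.580)(84.54/26).

-5.14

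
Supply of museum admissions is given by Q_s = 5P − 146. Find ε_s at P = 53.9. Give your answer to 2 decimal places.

At P = 53.9, Q_s = 123.50.
dQ_s/dP = 5.
ε_s = (dQ_s/dP)(P/Q_s) = (5)(53.9/123.50).

2.18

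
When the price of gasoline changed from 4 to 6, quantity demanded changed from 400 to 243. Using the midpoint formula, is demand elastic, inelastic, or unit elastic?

elastic

Arc ε ≈ -1.221.
|ε| = 1.22 > 1.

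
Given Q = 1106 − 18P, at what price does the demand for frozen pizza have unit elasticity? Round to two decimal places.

For linear demand Q = a − bP, ε = −bP/(a − bP). |ε| = 1 when bP = a − bP, i.e. P = a/(2b).
P = 1106/(2·18) = 1106/36 = 30.7222.

30.72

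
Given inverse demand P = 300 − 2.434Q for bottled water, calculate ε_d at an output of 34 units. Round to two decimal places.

At Q = 34, P = 300 − 2.434(34) = 217.24.
dP/dQ = −2.434, so dQ/dP = 1/(−2.434) = -0.411.
ε = (dQ/dP)(P/Q) = (-0.411)(217.24/34).

-2.63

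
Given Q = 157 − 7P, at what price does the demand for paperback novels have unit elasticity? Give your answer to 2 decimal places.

11.21

For linear demand Q = a − bP, ε = −bP/(a − bP). |ε| = 1 when bP = a − bP, i.e. P = a/(2b).
P = 157/(2·7) = 157/14 = 11.2143.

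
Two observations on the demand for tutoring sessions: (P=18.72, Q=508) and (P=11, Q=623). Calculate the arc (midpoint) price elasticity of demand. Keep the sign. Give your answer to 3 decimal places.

-0.391

ΔQ = 623 − 508 = 115; ΔP = 11 − 18.72 = -7.72.
Midpoints: P̄ = 14.86, Q̄ = 565.5.
ε = (ΔQ/ΔP)(P̄/Q̄) = (115/-7.72)(14.86/565.5).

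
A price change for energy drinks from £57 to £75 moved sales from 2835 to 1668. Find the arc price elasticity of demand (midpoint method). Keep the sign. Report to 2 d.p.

ΔQ = 1668 − 2835 = -1167; ΔP = 75 − 57 = 18.
Midpoints: P̄ = 66.00, Q̄ = 2251.5.
ε = (ΔQ/ΔP)(P̄/Q̄) = (-1167/18)(66.00/2251.5).

-1.90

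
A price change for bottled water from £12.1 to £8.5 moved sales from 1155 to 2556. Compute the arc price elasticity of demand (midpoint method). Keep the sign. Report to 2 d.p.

-2.16

ΔQ = 2556 − 1155 = 1401; ΔP = 8.5 − 12.1 = -3.6.
Midpoints: P̄ = 10.30, Q̄ = 1855.5.
ε = (ΔQ/ΔP)(P̄/Q̄) = (1401/-3.6)(10.30/1855.5).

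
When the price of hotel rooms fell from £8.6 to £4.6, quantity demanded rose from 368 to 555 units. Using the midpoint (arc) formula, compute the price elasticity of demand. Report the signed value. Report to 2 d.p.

-0.67

ΔQ = 555 − 368 = 187; ΔP = 4.6 − 8.6 = -4.
Midpoints: P̄ = 6.60, Q̄ = 461.5.
ε = (ΔQ/ΔP)(P̄/Q̄) = (187/-4)(6.60/461.5).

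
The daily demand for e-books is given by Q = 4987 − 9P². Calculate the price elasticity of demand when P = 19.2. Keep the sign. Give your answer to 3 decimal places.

At P = 19.2, Q = 1669.240.
dQ/dP = −18P = -345.600.
ε = (dQ/dP)(P/Q) = (-345.600)(19.2/1669.240).

-3.975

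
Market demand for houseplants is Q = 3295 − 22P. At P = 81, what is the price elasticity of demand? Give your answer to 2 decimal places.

-1.18

At P = 81, Q = 1513.
dQ/dP = −22.
ε = (dQ/dP)(P/Q) = (-22)(81/1513).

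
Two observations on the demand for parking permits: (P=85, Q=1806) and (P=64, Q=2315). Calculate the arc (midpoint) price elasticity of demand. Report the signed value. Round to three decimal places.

-0.876

ΔQ = 2315 − 1806 = 509; ΔP = 64 − 85 = -21.
Midpoints: P̄ = 74.50, Q̄ = 2060.5.
ε = (ΔQ/ΔP)(P̄/Q̄) = (509/-21)(74.50/2060.5).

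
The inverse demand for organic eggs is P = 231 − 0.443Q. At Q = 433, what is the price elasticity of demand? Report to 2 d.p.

At Q = 433, P = 231 − 0.443(433) = 39.18.
dP/dQ = −0.443, so dQ/dP = 1/(−0.443) = -2.257.
ε = (dQ/dP)(P/Q) = (-2.257)(39.18/433).

-0.20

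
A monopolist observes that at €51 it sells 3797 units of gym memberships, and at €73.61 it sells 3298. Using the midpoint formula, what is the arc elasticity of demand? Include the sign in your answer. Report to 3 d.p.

ΔQ = 3298 − 3797 = -499; ΔP = 73.61 − 51 = 22.61.
Midpoints: P̄ = 62.30, Q̄ = 3547.5.
ε = (ΔQ/ΔP)(P̄/Q̄) = (-499/22.61)(62.30/3547.5).

-0.388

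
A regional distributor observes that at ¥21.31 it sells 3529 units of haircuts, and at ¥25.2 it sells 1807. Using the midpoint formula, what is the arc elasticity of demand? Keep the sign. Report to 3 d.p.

ΔQ = 1807 − 3529 = -1722; ΔP = 25.2 − 21.31 = 3.89.
Midpoints: P̄ = 23.25, Q̄ = 2668.0.
ε = (ΔQ/ΔP)(P̄/Q̄) = (-1722/3.89)(23.25/2668.0).

-3.858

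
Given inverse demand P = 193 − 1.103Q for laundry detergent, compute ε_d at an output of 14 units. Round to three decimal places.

At Q = 14, P = 193 − 1.103(14) = 177.56.
dP/dQ = −1.103, so dQ/dP = 1/(−1.103) = -0.907.
ε = (dQ/dP)(P/Q) = (-0.907)(177.56/14).

-11.498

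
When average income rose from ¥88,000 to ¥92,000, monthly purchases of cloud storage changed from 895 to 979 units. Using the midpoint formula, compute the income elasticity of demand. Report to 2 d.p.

2.02

ΔQ = 84, ΔI = 4000. Midpoints: Ī = 90,000, Q̄ = 937.0.
ε_I = (ΔQ/ΔI)(Ī/Q̄) = (84/4000)(90000/937.0).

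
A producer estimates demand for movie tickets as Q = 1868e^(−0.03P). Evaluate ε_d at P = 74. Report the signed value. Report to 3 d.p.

-2.220

At P = 74, Q = 202.882.
dQ/dP = −0.03·1868e^(−0.03P) = −0.03Q = -6.086.
ε = (dQ/dP)(P/Q) = (-6.086)(74/202.882).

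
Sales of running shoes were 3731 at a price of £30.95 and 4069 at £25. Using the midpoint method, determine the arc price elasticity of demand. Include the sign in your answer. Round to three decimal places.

ΔQ = 4069 − 3731 = 338; ΔP = 25 − 30.95 = -5.95.
Midpoints: P̄ = 27.98, Q̄ = 3900.0.
ε = (ΔQ/ΔP)(P̄/Q̄) = (338/-5.95)(27.98/3900.0).

-0.407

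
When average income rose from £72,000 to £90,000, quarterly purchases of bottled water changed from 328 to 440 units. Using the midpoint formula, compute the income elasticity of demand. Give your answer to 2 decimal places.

ΔQ = 112, ΔI = 18000. Midpoints: Ī = 81,000, Q̄ = 384.0.
ε_I = (ΔQ/ΔI)(Ī/Q̄) = (112/18000)(81000/384.0).
ε_I > 0, so the good is normal.

1.31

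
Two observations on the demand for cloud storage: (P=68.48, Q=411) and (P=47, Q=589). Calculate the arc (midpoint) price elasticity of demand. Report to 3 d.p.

ΔQ = 589 − 411 = 178; ΔP = 47 − 68.48 = -21.48.
Midpoints: P̄ = 57.74, Q̄ = 500.0.
ε = (ΔQ/ΔP)(P̄/Q̄) = (178/-21.48)(57.74/500.0).

-0.957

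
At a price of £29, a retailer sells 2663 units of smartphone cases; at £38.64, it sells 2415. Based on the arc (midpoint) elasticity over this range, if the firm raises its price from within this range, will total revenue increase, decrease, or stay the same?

Arc ε = (-248/9.64)(33.82/2539.0) ≈ -0.343.
|ε| = 0.34 < 1, so demand is inelastic. A price rise therefore raises total revenue.

increase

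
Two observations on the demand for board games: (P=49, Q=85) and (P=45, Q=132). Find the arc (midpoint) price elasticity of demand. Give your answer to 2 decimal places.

ΔQ = 132 − 85 = 47; ΔP = 45 − 49 = -4.
Midpoints: P̄ = 47.00, Q̄ = 108.5.
ε = (ΔQ/ΔP)(P̄/Q̄) = (47/-4)(47.00/108.5).

-5.09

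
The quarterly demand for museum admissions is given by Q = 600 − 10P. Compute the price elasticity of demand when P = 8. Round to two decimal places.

-0.15

At P = 8, Q = 520.
dQ/dP = −10.
ε = (dQ/dP)(P/Q) = (-10)(8/520).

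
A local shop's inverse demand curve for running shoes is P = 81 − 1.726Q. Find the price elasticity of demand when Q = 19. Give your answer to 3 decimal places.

At Q = 19, P = 81 − 1.726(19) = 48.21.
dP/dQ = −1.726, so dQ/dP = 1/(−1.726) = -0.579.
ε = (dQ/dP)(P/Q) = (-0.579)(48.21/19).

-1.470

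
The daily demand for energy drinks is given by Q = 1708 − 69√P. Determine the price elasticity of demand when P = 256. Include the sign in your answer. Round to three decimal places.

-0.914

At P = 256, Q = 604.
dQ/dP = −69/(2√P) = -2.156.
ε = (dQ/dP)(P/Q) = (-2.156)(256/604).
|ε| < 1, so demand is inelastic at this price.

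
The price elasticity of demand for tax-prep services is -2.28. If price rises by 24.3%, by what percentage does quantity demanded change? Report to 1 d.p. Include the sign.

-55.4%

%ΔQ ≈ ε × %ΔP = (-2.28)(24.3%) = -55.40%.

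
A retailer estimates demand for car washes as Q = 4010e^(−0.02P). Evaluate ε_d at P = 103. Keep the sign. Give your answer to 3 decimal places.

-2.060

At P = 103, Q = 511.090.
dQ/dP = −0.02·4010e^(−0.02P) = −0.02Q = -10.222.
ε = (dQ/dP)(P/Q) = (-10.222)(103/511.090).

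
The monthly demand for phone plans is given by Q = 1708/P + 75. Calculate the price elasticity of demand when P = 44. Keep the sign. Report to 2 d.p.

-0.34

At P = 44, Q = 113.818.
dQ/dP = −1708/P² = -0.882.
ε = (dQ/dP)(P/Q) = (-0.882)(44/113.818).
|ε| < 1, so demand is inelastic at this price.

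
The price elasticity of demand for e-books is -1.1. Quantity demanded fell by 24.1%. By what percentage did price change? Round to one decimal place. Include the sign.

21.9%

%ΔP ≈ %ΔQ / ε = (-24.1%)/(-1.1) = 21.91%.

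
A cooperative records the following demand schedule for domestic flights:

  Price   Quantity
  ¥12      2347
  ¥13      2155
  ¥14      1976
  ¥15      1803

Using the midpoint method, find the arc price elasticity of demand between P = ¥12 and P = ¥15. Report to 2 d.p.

At P = 12, Q = 2347; at P = 15, Q = 1803.
ΔQ = -544, ΔP = 3. Midpoints: P̄ = 13.50, Q̄ = 2075.0.
ε = (ΔQ/ΔP)(P̄/Q̄) = (-544/3)(13.50/2075.0).

-1.18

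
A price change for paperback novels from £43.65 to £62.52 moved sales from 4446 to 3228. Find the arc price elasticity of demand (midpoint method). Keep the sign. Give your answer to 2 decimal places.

-0.89

ΔQ = 3228 − 4446 = -1218; ΔP = 62.52 − 43.65 = 18.87.
Midpoints: P̄ = 53.09, Q̄ = 3837.0.
ε = (ΔQ/ΔP)(P̄/Q̄) = (-1218/18.87)(53.09/3837.0).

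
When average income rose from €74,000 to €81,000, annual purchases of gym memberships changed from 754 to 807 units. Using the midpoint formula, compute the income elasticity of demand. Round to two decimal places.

0.75

ΔQ = 53, ΔI = 7000. Midpoints: Ī = 77,500, Q̄ = 780.5.
ε_I = (ΔQ/ΔI)(Ī/Q̄) = (53/7000)(77500/780.5).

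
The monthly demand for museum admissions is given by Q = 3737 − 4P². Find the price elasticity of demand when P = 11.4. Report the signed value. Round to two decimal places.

At P = 11.4, Q = 3217.160.
dQ/dP = −8P = -91.200.
ε = (dQ/dP)(P/Q) = (-91.200)(11.4/3217.160).

-0.32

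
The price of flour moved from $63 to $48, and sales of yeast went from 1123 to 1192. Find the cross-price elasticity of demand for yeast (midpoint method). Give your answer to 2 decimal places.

ΔQ_x = 1192 − 1123 = 69; ΔP_y = 48 − 63 = -15.
Midpoints: P̄_y = 55.50, Q̄_x = 1157.5.
ε_xy = (ΔQ_x/ΔP_y)(P̄_y/Q̄_x) = (69/-15)(55.50/1157.5).

-0.22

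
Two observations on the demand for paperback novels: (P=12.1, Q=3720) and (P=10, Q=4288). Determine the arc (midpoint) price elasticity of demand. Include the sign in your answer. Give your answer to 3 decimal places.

-0.746

ΔQ = 4288 − 3720 = 568; ΔP = 10 − 12.1 = -2.1.
Midpoints: P̄ = 11.05, Q̄ = 4004.0.
ε = (ΔQ/ΔP)(P̄/Q̄) = (568/-2.1)(11.05/4004.0).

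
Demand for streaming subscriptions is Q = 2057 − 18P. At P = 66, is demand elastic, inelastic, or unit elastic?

elastic

Q = 869, dQ/dP = -18.
ε = (dQ/dP)(P/Q) ≈ -1.367.
|ε| = 1.37 > 1.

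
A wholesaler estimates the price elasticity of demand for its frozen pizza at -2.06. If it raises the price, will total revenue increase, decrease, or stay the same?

|ε| = 2.06 > 1, so demand is elastic. A price rise therefore reduces total revenue.

decrease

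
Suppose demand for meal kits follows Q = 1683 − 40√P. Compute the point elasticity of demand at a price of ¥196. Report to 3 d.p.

-0.249

At P = 196, Q = 1123.
dQ/dP = −40/(2√P) = -1.429.
ε = (dQ/dP)(P/Q) = (-1.429)(196/1123).
|ε| < 1, so demand is inelastic at this price.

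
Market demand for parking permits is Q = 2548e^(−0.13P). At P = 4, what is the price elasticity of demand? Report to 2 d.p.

At P = 4, Q = 1514.838.
dQ/dP = −0.13·2548e^(−0.13P) = −0.13Q = -196.929.
ε = (dQ/dP)(P/Q) = (-196.929)(4/1514.838).
|ε| < 1, so demand is inelastic at this price.

-0.52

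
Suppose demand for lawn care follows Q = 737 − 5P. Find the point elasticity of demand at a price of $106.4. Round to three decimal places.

-2.595

At P = 106.4, Q = 205.
dQ/dP = −5.
ε = (dQ/dP)(P/Q) = (-5)(106.4/205).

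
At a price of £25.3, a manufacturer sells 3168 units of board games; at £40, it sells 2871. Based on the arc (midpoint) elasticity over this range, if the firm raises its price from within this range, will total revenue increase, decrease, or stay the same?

increase

Arc ε = (-297/14.7)(32.65/3019.5) ≈ -0.218.
|ε| = 0.22 < 1, so demand is inelastic. A price rise therefore raises total revenue.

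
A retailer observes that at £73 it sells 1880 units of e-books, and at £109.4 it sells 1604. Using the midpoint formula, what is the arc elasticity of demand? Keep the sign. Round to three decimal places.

ΔQ = 1604 − 1880 = -276; ΔP = 109.4 − 73 = 36.4.
Midpoints: P̄ = 91.20, Q̄ = 1742.0.
ε = (ΔQ/ΔP)(P̄/Q̄) = (-276/36.4)(91.20/1742.0).

-0.397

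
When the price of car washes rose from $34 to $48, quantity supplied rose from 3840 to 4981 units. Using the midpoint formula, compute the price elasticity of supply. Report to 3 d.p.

0.758

ΔQ = 4981 − 3840 = 1141; ΔP = 48 − 34 = 14.
Midpoints: P̄ = 41.00, Q̄ = 4410.5.
ε_s = (ΔQ/ΔP)(P̄/Q̄) = (1141/14)(41.00/4410.5).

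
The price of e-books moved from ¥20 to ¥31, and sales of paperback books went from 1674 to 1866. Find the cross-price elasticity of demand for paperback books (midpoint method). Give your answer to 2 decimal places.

0.25

ΔQ_x = 1866 − 1674 = 192; ΔP_y = 31 − 20 = 11.
Midpoints: P̄_y = 25.50, Q̄_x = 1770.0.
ε_xy = (ΔQ_x/ΔP_y)(P̄_y/Q̄_x) = (192/11)(25.50/1770.0).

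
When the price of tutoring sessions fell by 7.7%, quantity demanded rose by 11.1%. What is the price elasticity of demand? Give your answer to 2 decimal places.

-1.44

ε = %ΔQ / %ΔP = (11.1)/(-7.7) = -1.442.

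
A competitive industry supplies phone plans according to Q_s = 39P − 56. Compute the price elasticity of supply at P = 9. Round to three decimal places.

At P = 9, Q_s = 295.
dQ_s/dP = 39.
ε_s = (dQ_s/dP)(P/Q_s) = (39)(9/295).

1.190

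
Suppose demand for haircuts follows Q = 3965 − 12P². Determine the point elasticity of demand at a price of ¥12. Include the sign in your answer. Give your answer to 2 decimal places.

-1.54

At P = 12, Q = 2237.
dQ/dP = −24P = -288.
ε = (dQ/dP)(P/Q) = (-288)(12/2237).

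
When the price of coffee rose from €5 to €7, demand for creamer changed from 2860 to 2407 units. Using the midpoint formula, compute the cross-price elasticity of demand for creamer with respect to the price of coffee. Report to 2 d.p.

-0.52

ΔQ_x = 2407 − 2860 = -453; ΔP_y = 7 − 5 = 2.
Midpoints: P̄_y = 6.00, Q̄_x = 2633.5.
ε_xy = (ΔQ_x/ΔP_y)(P̄_y/Q̄_x) = (-453/2)(6.00/2633.5).
ε_xy < 0, so the goods are complements.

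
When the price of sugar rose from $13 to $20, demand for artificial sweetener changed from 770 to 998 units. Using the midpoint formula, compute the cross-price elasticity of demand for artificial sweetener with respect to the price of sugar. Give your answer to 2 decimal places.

ΔQ_x = 998 − 770 = 228; ΔP_y = 20 − 13 = 7.
Midpoints: P̄_y = 16.50, Q̄_x = 884.0.
ε_xy = (ΔQ_x/ΔP_y)(P̄_y/Q̄_x) = (228/7)(16.50/884.0).

0.61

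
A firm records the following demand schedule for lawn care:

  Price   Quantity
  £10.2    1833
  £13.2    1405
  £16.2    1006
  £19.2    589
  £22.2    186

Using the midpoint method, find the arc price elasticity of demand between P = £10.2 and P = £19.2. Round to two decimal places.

At P = 10.2, Q = 1833; at P = 19.2, Q = 589.
ΔQ = -1244, ΔP = 9.0. Midpoints: P̄ = 14.70, Q̄ = 1211.0.
ε = (ΔQ/ΔP)(P̄/Q̄) = (-1244/9.0)(14.70/1211.0).

-1.68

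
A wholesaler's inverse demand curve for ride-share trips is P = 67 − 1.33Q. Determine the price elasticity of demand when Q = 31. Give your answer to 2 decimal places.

-0.63

At Q = 31, P = 67 − 1.33(31) = 25.77.
dP/dQ = −1.33, so dQ/dP = 1/(−1.33) = -0.752.
ε = (dQ/dP)(P/Q) = (-0.752)(25.77/31).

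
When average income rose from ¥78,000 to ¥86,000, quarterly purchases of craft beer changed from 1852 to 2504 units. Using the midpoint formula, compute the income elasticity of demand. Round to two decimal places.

3.07

ΔQ = 652, ΔI = 8000. Midpoints: Ī = 82,000, Q̄ = 2178.0.
ε_I = (ΔQ/ΔI)(Ī/Q̄) = (652/8000)(82000/2178.0).
ε_I > 0, so the good is normal.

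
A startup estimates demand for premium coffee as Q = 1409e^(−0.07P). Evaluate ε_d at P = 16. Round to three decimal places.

At P = 16, Q = 459.728.
dQ/dP = −0.07·1409e^(−0.07P) = −0.07Q = -32.181.
ε = (dQ/dP)(P/Q) = (-32.181)(16/459.728).

-1.120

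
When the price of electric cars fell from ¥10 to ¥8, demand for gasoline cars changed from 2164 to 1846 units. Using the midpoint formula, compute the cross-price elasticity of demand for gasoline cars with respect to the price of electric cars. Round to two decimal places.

0.71

ΔQ_x = 1846 − 2164 = -318; ΔP_y = 8 − 10 = -2.
Midpoints: P̄_y = 9.00, Q̄_x = 2005.0.
ε_xy = (ΔQ_x/ΔP_y)(P̄_y/Q̄_x) = (-318/-2)(9.00/2005.0).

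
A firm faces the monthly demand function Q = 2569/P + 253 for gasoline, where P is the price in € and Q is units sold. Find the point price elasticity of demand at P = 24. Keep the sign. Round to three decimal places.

At P = 24, Q = 360.042.
dQ/dP = −2569/P² = -4.460.
ε = (dQ/dP)(P/Q) = (-4.460)(24/360.042).
|ε| < 1, so demand is inelastic at this price.

-0.297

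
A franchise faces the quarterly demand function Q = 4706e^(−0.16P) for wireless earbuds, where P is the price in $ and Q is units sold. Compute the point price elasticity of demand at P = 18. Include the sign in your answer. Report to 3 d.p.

-2.880

At P = 18, Q = 264.170.
dQ/dP = −0.16·4706e^(−0.16P) = −0.16Q = -42.267.
ε = (dQ/dP)(P/Q) = (-42.267)(18/264.170).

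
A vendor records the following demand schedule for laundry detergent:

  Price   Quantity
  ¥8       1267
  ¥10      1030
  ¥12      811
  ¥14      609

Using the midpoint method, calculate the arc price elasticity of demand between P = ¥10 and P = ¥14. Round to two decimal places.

-1.54

At P = 10, Q = 1030; at P = 14, Q = 609.
ΔQ = -421, ΔP = 4. Midpoints: P̄ = 12.00, Q̄ = 819.5.
ε = (ΔQ/ΔP)(P̄/Q̄) = (-421/4)(12.00/819.5).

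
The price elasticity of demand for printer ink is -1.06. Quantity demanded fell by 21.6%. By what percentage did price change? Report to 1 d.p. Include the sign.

%ΔP ≈ %ΔQ / ε = (-21.6%)/(-1.06) = 20.38%.

20.4%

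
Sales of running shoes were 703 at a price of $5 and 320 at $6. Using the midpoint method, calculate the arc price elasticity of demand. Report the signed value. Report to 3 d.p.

ΔQ = 320 − 703 = -383; ΔP = 6 − 5 = 1.
Midpoints: P̄ = 5.50, Q̄ = 511.5.
ε = (ΔQ/ΔP)(P̄/Q̄) = (-383/1)(5.50/511.5).

-4.118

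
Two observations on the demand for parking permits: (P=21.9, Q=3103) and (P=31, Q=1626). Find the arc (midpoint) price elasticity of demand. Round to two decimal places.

-1.82

ΔQ = 1626 − 3103 = -1477; ΔP = 31 − 21.9 = 9.1.
Midpoints: P̄ = 26.45, Q̄ = 2364.5.
ε = (ΔQ/ΔP)(P̄/Q̄) = (-1477/9.1)(26.45/2364.5).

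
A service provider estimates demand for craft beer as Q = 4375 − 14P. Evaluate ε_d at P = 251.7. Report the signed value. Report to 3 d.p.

At P = 251.7, Q = 851.200.
dQ/dP = −14.
ε = (dQ/dP)(P/Q) = (-14)(251.7/851.200).

-4.140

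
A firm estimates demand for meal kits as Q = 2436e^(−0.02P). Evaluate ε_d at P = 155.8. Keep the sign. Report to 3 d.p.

At P = 155.8, Q = 107.998.
dQ/dP = −0.02·2436e^(−0.02P) = −0.02Q = -2.160.
ε = (dQ/dP)(P/Q) = (-2.160)(155.8/107.998).

-3.116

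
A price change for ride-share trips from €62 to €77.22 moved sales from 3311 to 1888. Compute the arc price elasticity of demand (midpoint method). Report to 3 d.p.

ΔQ = 1888 − 3311 = -1423; ΔP = 77.22 − 62 = 15.22.
Midpoints: P̄ = 69.61, Q̄ = 2599.5.
ε = (ΔQ/ΔP)(P̄/Q̄) = (-1423/15.22)(69.61/2599.5).

-2.504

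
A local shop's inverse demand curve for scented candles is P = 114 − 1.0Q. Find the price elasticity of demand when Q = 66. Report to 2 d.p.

At Q = 66, P = 114 − 1.0(66) = 48.00.
dP/dQ = −1.0, so dQ/dP = 1/(−1.0) = -1.000.
ε = (dQ/dP)(P/Q) = (-1.000)(48.00/66).

-0.73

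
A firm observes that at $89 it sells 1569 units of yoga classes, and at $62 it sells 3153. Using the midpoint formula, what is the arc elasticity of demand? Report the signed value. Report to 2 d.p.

-1.88

ΔQ = 3153 − 1569 = 1584; ΔP = 62 − 89 = -27.
Midpoints: P̄ = 75.50, Q̄ = 2361.0.
ε = (ΔQ/ΔP)(P̄/Q̄) = (1584/-27)(75.50/2361.0).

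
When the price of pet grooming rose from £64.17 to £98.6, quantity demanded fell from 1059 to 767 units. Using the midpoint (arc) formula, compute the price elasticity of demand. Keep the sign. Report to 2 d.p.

ΔQ = 767 − 1059 = -292; ΔP = 98.6 − 64.17 = 34.43.
Midpoints: P̄ = 81.38, Q̄ = 913.0.
ε = (ΔQ/ΔP)(P̄/Q̄) = (-292/34.43)(81.38/913.0).

-0.76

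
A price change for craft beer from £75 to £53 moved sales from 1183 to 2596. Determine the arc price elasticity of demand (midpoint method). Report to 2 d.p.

ΔQ = 2596 − 1183 = 1413; ΔP = 53 − 75 = -22.
Midpoints: P̄ = 64.00, Q̄ = 1889.5.
ε = (ΔQ/ΔP)(P̄/Q̄) = (1413/-22)(64.00/1889.5).

-2.18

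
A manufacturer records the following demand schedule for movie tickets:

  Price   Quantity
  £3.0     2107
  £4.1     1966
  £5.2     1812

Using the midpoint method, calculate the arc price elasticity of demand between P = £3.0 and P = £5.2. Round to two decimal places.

-0.28

At P = 3.0, Q = 2107; at P = 5.2, Q = 1812.
ΔQ = -295, ΔP = 2.2. Midpoints: P̄ = 4.10, Q̄ = 1959.5.
ε = (ΔQ/ΔP)(P̄/Q̄) = (-295/2.2)(4.10/1959.5).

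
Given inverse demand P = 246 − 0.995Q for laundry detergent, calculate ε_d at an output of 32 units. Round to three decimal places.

-6.726

At Q = 32, P = 246 − 0.995(32) = 214.16.
dP/dQ = −0.995, so dQ/dP = 1/(−0.995) = -1.005.
ε = (dQ/dP)(P/Q) = (-1.005)(214.16/32).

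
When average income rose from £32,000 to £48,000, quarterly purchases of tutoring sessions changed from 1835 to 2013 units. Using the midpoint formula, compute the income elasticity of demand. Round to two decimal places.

ΔQ = 178, ΔI = 16000. Midpoints: Ī = 40,000, Q̄ = 1924.0.
ε_I = (ΔQ/ΔI)(Ī/Q̄) = (178/16000)(40000/1924.0).

0.23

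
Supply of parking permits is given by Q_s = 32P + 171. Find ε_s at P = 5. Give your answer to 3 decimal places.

At P = 5, Q_s = 331.
dQ_s/dP = 32.
ε_s = (dQ_s/dP)(P/Q_s) = (32)(5/331).

0.483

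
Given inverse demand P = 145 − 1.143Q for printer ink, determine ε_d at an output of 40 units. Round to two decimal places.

At Q = 40, P = 145 − 1.143(40) = 99.28.
dP/dQ = −1.143, so dQ/dP = 1/(−1.143) = -0.875.
ε = (dQ/dP)(P/Q) = (-0.875)(99.28/40).

-2.17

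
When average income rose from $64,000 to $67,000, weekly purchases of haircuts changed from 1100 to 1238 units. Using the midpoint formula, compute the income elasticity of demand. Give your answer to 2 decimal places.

ΔQ = 138, ΔI = 3000. Midpoints: Ī = 65,500, Q̄ = 1169.0.
ε_I = (ΔQ/ΔI)(Ī/Q̄) = (138/3000)(65500/1169.0).

2.58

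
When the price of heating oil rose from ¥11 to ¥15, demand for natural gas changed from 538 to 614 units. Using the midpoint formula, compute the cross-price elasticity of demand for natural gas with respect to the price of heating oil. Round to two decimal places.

0.43

ΔQ_x = 614 − 538 = 76; ΔP_y = 15 − 11 = 4.
Midpoints: P̄_y = 13.00, Q̄_x = 576.0.
ε_xy = (ΔQ_x/ΔP_y)(P̄_y/Q̄_x) = (76/4)(13.00/576.0).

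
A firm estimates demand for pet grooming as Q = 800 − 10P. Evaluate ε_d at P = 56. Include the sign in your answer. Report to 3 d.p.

-2.333

At P = 56, Q = 240.
dQ/dP = −10.
ε = (dQ/dP)(P/Q) = (-10)(56/240).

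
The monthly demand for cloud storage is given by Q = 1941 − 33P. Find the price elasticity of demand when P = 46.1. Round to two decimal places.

-3.62

At P = 46.1, Q = 419.700.
dQ/dP = −33.
ε = (dQ/dP)(P/Q) = (-33)(46.1/419.700).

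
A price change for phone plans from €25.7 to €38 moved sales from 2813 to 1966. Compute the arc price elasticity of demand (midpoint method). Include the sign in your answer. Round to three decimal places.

ΔQ = 1966 − 2813 = -847; ΔP = 38 − 25.7 = 12.3.
Midpoints: P̄ = 31.85, Q̄ = 2389.5.
ε = (ΔQ/ΔP)(P̄/Q̄) = (-847/12.3)(31.85/2389.5).

-0.918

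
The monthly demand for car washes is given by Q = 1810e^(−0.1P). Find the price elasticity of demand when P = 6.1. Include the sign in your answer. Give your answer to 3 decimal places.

At P = 6.1, Q = 983.465.
dQ/dP = −0.1·1810e^(−0.1P) = −0.1Q = -98.347.
ε = (dQ/dP)(P/Q) = (-98.347)(6.1/983.465).

-0.610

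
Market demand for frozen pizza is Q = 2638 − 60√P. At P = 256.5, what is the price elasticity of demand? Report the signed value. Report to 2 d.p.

-0.29

At P = 256.5, Q = 1677.063.
dQ/dP = −60/(2√P) = -1.873.
ε = (dQ/dP)(P/Q) = (-1.873)(256.5/1677.063).
|ε| < 1, so demand is inelastic at this price.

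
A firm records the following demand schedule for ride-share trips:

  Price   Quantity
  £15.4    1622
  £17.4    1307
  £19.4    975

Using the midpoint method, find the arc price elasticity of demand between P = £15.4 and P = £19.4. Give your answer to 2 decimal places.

At P = 15.4, Q = 1622; at P = 19.4, Q = 975.
ΔQ = -647, ΔP = 4.0. Midpoints: P̄ = 17.40, Q̄ = 1298.5.
ε = (ΔQ/ΔP)(P̄/Q̄) = (-647/4.0)(17.40/1298.5).

-2.17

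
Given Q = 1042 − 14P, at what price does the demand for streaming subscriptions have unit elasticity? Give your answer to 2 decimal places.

37.21

For linear demand Q = a − bP, ε = −bP/(a − bP). |ε| = 1 when bP = a − bP, i.e. P = a/(2b).
P = 1042/(2·14) = 1042/28 = 37.2143.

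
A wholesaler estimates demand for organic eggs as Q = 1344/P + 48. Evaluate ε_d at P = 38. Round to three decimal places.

At P = 38, Q = 83.368.
dQ/dP = −1344/P² = -0.931.
ε = (dQ/dP)(P/Q) = (-0.931)(38/83.368).
|ε| < 1, so demand is inelastic at this price.

-0.424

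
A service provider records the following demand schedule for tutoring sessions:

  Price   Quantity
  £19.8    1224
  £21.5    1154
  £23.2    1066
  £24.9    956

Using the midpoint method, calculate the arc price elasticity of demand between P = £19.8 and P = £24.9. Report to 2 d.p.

At P = 19.8, Q = 1224; at P = 24.9, Q = 956.
ΔQ = -268, ΔP = 5.1. Midpoints: P̄ = 22.35, Q̄ = 1090.0.
ε = (ΔQ/ΔP)(P̄/Q̄) = (-268/5.1)(22.35/1090.0).

-1.08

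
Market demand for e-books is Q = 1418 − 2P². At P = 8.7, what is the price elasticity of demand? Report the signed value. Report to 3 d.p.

At P = 8.7, Q = 1266.620.
dQ/dP = −4P = -34.800.
ε = (dQ/dP)(P/Q) = (-34.800)(8.7/1266.620).
|ε| < 1, so demand is inelastic at this price.

-0.239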